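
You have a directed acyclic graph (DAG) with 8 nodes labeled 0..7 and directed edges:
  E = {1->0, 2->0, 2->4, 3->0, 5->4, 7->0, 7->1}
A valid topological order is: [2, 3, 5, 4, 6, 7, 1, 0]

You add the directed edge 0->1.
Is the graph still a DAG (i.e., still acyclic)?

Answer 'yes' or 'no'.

Given toposort: [2, 3, 5, 4, 6, 7, 1, 0]
Position of 0: index 7; position of 1: index 6
New edge 0->1: backward (u after v in old order)
Backward edge: old toposort is now invalid. Check if this creates a cycle.
Does 1 already reach 0? Reachable from 1: [0, 1]. YES -> cycle!
Still a DAG? no

Answer: no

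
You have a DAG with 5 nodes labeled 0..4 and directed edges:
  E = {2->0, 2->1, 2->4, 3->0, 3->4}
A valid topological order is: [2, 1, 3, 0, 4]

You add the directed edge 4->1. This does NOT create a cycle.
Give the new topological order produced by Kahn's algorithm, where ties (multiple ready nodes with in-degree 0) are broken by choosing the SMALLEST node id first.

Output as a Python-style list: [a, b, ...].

Old toposort: [2, 1, 3, 0, 4]
Added edge: 4->1
Position of 4 (4) > position of 1 (1). Must reorder: 4 must now come before 1.
Run Kahn's algorithm (break ties by smallest node id):
  initial in-degrees: [2, 2, 0, 0, 2]
  ready (indeg=0): [2, 3]
  pop 2: indeg[0]->1; indeg[1]->1; indeg[4]->1 | ready=[3] | order so far=[2]
  pop 3: indeg[0]->0; indeg[4]->0 | ready=[0, 4] | order so far=[2, 3]
  pop 0: no out-edges | ready=[4] | order so far=[2, 3, 0]
  pop 4: indeg[1]->0 | ready=[1] | order so far=[2, 3, 0, 4]
  pop 1: no out-edges | ready=[] | order so far=[2, 3, 0, 4, 1]
  Result: [2, 3, 0, 4, 1]

Answer: [2, 3, 0, 4, 1]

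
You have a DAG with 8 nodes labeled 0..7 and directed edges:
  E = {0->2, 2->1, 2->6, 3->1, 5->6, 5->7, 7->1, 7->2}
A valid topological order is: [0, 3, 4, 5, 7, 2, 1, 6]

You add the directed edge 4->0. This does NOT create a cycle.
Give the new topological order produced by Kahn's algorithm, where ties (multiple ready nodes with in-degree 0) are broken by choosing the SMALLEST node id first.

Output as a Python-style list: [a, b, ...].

Answer: [3, 4, 0, 5, 7, 2, 1, 6]

Derivation:
Old toposort: [0, 3, 4, 5, 7, 2, 1, 6]
Added edge: 4->0
Position of 4 (2) > position of 0 (0). Must reorder: 4 must now come before 0.
Run Kahn's algorithm (break ties by smallest node id):
  initial in-degrees: [1, 3, 2, 0, 0, 0, 2, 1]
  ready (indeg=0): [3, 4, 5]
  pop 3: indeg[1]->2 | ready=[4, 5] | order so far=[3]
  pop 4: indeg[0]->0 | ready=[0, 5] | order so far=[3, 4]
  pop 0: indeg[2]->1 | ready=[5] | order so far=[3, 4, 0]
  pop 5: indeg[6]->1; indeg[7]->0 | ready=[7] | order so far=[3, 4, 0, 5]
  pop 7: indeg[1]->1; indeg[2]->0 | ready=[2] | order so far=[3, 4, 0, 5, 7]
  pop 2: indeg[1]->0; indeg[6]->0 | ready=[1, 6] | order so far=[3, 4, 0, 5, 7, 2]
  pop 1: no out-edges | ready=[6] | order so far=[3, 4, 0, 5, 7, 2, 1]
  pop 6: no out-edges | ready=[] | order so far=[3, 4, 0, 5, 7, 2, 1, 6]
  Result: [3, 4, 0, 5, 7, 2, 1, 6]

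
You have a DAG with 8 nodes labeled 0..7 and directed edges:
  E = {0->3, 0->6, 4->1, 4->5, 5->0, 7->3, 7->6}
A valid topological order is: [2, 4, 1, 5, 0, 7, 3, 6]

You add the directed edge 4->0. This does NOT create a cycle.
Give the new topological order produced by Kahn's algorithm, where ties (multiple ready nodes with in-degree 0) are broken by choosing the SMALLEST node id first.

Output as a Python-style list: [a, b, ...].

Old toposort: [2, 4, 1, 5, 0, 7, 3, 6]
Added edge: 4->0
Position of 4 (1) < position of 0 (4). Old order still valid.
Run Kahn's algorithm (break ties by smallest node id):
  initial in-degrees: [2, 1, 0, 2, 0, 1, 2, 0]
  ready (indeg=0): [2, 4, 7]
  pop 2: no out-edges | ready=[4, 7] | order so far=[2]
  pop 4: indeg[0]->1; indeg[1]->0; indeg[5]->0 | ready=[1, 5, 7] | order so far=[2, 4]
  pop 1: no out-edges | ready=[5, 7] | order so far=[2, 4, 1]
  pop 5: indeg[0]->0 | ready=[0, 7] | order so far=[2, 4, 1, 5]
  pop 0: indeg[3]->1; indeg[6]->1 | ready=[7] | order so far=[2, 4, 1, 5, 0]
  pop 7: indeg[3]->0; indeg[6]->0 | ready=[3, 6] | order so far=[2, 4, 1, 5, 0, 7]
  pop 3: no out-edges | ready=[6] | order so far=[2, 4, 1, 5, 0, 7, 3]
  pop 6: no out-edges | ready=[] | order so far=[2, 4, 1, 5, 0, 7, 3, 6]
  Result: [2, 4, 1, 5, 0, 7, 3, 6]

Answer: [2, 4, 1, 5, 0, 7, 3, 6]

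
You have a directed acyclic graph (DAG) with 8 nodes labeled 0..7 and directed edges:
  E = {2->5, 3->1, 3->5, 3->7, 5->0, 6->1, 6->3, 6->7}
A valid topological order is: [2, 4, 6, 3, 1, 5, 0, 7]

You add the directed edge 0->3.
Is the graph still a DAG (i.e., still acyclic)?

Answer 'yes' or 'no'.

Given toposort: [2, 4, 6, 3, 1, 5, 0, 7]
Position of 0: index 6; position of 3: index 3
New edge 0->3: backward (u after v in old order)
Backward edge: old toposort is now invalid. Check if this creates a cycle.
Does 3 already reach 0? Reachable from 3: [0, 1, 3, 5, 7]. YES -> cycle!
Still a DAG? no

Answer: no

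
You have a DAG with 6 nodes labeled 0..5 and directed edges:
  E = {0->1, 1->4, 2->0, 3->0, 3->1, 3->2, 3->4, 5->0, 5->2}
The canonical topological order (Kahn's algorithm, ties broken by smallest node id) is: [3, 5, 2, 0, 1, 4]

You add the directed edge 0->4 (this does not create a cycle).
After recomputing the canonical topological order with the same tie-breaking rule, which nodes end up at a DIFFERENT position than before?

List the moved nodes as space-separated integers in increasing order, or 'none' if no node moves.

Answer: none

Derivation:
Old toposort: [3, 5, 2, 0, 1, 4]
Added edge 0->4
Recompute Kahn (smallest-id tiebreak):
  initial in-degrees: [3, 2, 2, 0, 3, 0]
  ready (indeg=0): [3, 5]
  pop 3: indeg[0]->2; indeg[1]->1; indeg[2]->1; indeg[4]->2 | ready=[5] | order so far=[3]
  pop 5: indeg[0]->1; indeg[2]->0 | ready=[2] | order so far=[3, 5]
  pop 2: indeg[0]->0 | ready=[0] | order so far=[3, 5, 2]
  pop 0: indeg[1]->0; indeg[4]->1 | ready=[1] | order so far=[3, 5, 2, 0]
  pop 1: indeg[4]->0 | ready=[4] | order so far=[3, 5, 2, 0, 1]
  pop 4: no out-edges | ready=[] | order so far=[3, 5, 2, 0, 1, 4]
New canonical toposort: [3, 5, 2, 0, 1, 4]
Compare positions:
  Node 0: index 3 -> 3 (same)
  Node 1: index 4 -> 4 (same)
  Node 2: index 2 -> 2 (same)
  Node 3: index 0 -> 0 (same)
  Node 4: index 5 -> 5 (same)
  Node 5: index 1 -> 1 (same)
Nodes that changed position: none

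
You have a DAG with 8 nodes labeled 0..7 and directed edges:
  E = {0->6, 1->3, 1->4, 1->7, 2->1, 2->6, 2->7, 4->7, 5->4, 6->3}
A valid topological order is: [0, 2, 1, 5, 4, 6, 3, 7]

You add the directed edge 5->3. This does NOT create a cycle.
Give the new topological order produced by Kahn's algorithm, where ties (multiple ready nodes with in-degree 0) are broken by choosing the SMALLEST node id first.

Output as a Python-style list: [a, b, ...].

Answer: [0, 2, 1, 5, 4, 6, 3, 7]

Derivation:
Old toposort: [0, 2, 1, 5, 4, 6, 3, 7]
Added edge: 5->3
Position of 5 (3) < position of 3 (6). Old order still valid.
Run Kahn's algorithm (break ties by smallest node id):
  initial in-degrees: [0, 1, 0, 3, 2, 0, 2, 3]
  ready (indeg=0): [0, 2, 5]
  pop 0: indeg[6]->1 | ready=[2, 5] | order so far=[0]
  pop 2: indeg[1]->0; indeg[6]->0; indeg[7]->2 | ready=[1, 5, 6] | order so far=[0, 2]
  pop 1: indeg[3]->2; indeg[4]->1; indeg[7]->1 | ready=[5, 6] | order so far=[0, 2, 1]
  pop 5: indeg[3]->1; indeg[4]->0 | ready=[4, 6] | order so far=[0, 2, 1, 5]
  pop 4: indeg[7]->0 | ready=[6, 7] | order so far=[0, 2, 1, 5, 4]
  pop 6: indeg[3]->0 | ready=[3, 7] | order so far=[0, 2, 1, 5, 4, 6]
  pop 3: no out-edges | ready=[7] | order so far=[0, 2, 1, 5, 4, 6, 3]
  pop 7: no out-edges | ready=[] | order so far=[0, 2, 1, 5, 4, 6, 3, 7]
  Result: [0, 2, 1, 5, 4, 6, 3, 7]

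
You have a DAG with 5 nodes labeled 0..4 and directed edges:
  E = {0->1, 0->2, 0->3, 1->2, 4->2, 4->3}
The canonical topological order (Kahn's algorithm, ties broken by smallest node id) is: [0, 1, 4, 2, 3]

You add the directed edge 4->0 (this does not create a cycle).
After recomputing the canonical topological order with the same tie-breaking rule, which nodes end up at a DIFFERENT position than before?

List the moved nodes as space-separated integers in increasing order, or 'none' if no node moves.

Answer: 0 1 4

Derivation:
Old toposort: [0, 1, 4, 2, 3]
Added edge 4->0
Recompute Kahn (smallest-id tiebreak):
  initial in-degrees: [1, 1, 3, 2, 0]
  ready (indeg=0): [4]
  pop 4: indeg[0]->0; indeg[2]->2; indeg[3]->1 | ready=[0] | order so far=[4]
  pop 0: indeg[1]->0; indeg[2]->1; indeg[3]->0 | ready=[1, 3] | order so far=[4, 0]
  pop 1: indeg[2]->0 | ready=[2, 3] | order so far=[4, 0, 1]
  pop 2: no out-edges | ready=[3] | order so far=[4, 0, 1, 2]
  pop 3: no out-edges | ready=[] | order so far=[4, 0, 1, 2, 3]
New canonical toposort: [4, 0, 1, 2, 3]
Compare positions:
  Node 0: index 0 -> 1 (moved)
  Node 1: index 1 -> 2 (moved)
  Node 2: index 3 -> 3 (same)
  Node 3: index 4 -> 4 (same)
  Node 4: index 2 -> 0 (moved)
Nodes that changed position: 0 1 4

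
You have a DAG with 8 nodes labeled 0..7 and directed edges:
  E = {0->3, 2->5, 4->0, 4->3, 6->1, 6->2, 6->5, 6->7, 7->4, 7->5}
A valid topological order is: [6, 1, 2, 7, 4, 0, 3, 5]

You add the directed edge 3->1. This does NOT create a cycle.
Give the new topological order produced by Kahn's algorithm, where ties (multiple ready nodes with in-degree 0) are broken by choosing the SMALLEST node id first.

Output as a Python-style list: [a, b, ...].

Old toposort: [6, 1, 2, 7, 4, 0, 3, 5]
Added edge: 3->1
Position of 3 (6) > position of 1 (1). Must reorder: 3 must now come before 1.
Run Kahn's algorithm (break ties by smallest node id):
  initial in-degrees: [1, 2, 1, 2, 1, 3, 0, 1]
  ready (indeg=0): [6]
  pop 6: indeg[1]->1; indeg[2]->0; indeg[5]->2; indeg[7]->0 | ready=[2, 7] | order so far=[6]
  pop 2: indeg[5]->1 | ready=[7] | order so far=[6, 2]
  pop 7: indeg[4]->0; indeg[5]->0 | ready=[4, 5] | order so far=[6, 2, 7]
  pop 4: indeg[0]->0; indeg[3]->1 | ready=[0, 5] | order so far=[6, 2, 7, 4]
  pop 0: indeg[3]->0 | ready=[3, 5] | order so far=[6, 2, 7, 4, 0]
  pop 3: indeg[1]->0 | ready=[1, 5] | order so far=[6, 2, 7, 4, 0, 3]
  pop 1: no out-edges | ready=[5] | order so far=[6, 2, 7, 4, 0, 3, 1]
  pop 5: no out-edges | ready=[] | order so far=[6, 2, 7, 4, 0, 3, 1, 5]
  Result: [6, 2, 7, 4, 0, 3, 1, 5]

Answer: [6, 2, 7, 4, 0, 3, 1, 5]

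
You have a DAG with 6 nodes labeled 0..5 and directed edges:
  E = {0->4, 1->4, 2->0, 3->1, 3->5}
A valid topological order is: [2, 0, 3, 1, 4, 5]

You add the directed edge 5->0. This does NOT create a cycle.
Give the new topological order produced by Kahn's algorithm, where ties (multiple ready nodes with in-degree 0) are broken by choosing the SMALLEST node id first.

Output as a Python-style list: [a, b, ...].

Old toposort: [2, 0, 3, 1, 4, 5]
Added edge: 5->0
Position of 5 (5) > position of 0 (1). Must reorder: 5 must now come before 0.
Run Kahn's algorithm (break ties by smallest node id):
  initial in-degrees: [2, 1, 0, 0, 2, 1]
  ready (indeg=0): [2, 3]
  pop 2: indeg[0]->1 | ready=[3] | order so far=[2]
  pop 3: indeg[1]->0; indeg[5]->0 | ready=[1, 5] | order so far=[2, 3]
  pop 1: indeg[4]->1 | ready=[5] | order so far=[2, 3, 1]
  pop 5: indeg[0]->0 | ready=[0] | order so far=[2, 3, 1, 5]
  pop 0: indeg[4]->0 | ready=[4] | order so far=[2, 3, 1, 5, 0]
  pop 4: no out-edges | ready=[] | order so far=[2, 3, 1, 5, 0, 4]
  Result: [2, 3, 1, 5, 0, 4]

Answer: [2, 3, 1, 5, 0, 4]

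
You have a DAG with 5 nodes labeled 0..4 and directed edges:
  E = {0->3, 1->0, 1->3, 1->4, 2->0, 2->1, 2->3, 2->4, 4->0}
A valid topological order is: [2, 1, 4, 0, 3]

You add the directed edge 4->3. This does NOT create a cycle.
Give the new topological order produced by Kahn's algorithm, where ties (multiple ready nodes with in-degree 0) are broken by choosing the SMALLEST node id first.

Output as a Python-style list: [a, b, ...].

Answer: [2, 1, 4, 0, 3]

Derivation:
Old toposort: [2, 1, 4, 0, 3]
Added edge: 4->3
Position of 4 (2) < position of 3 (4). Old order still valid.
Run Kahn's algorithm (break ties by smallest node id):
  initial in-degrees: [3, 1, 0, 4, 2]
  ready (indeg=0): [2]
  pop 2: indeg[0]->2; indeg[1]->0; indeg[3]->3; indeg[4]->1 | ready=[1] | order so far=[2]
  pop 1: indeg[0]->1; indeg[3]->2; indeg[4]->0 | ready=[4] | order so far=[2, 1]
  pop 4: indeg[0]->0; indeg[3]->1 | ready=[0] | order so far=[2, 1, 4]
  pop 0: indeg[3]->0 | ready=[3] | order so far=[2, 1, 4, 0]
  pop 3: no out-edges | ready=[] | order so far=[2, 1, 4, 0, 3]
  Result: [2, 1, 4, 0, 3]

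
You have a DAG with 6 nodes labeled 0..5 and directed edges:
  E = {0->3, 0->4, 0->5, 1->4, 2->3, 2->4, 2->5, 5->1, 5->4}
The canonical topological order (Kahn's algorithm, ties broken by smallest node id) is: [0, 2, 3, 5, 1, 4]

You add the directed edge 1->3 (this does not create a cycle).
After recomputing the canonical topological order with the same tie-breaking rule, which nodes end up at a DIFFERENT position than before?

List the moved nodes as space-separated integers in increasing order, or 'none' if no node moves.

Answer: 1 3 5

Derivation:
Old toposort: [0, 2, 3, 5, 1, 4]
Added edge 1->3
Recompute Kahn (smallest-id tiebreak):
  initial in-degrees: [0, 1, 0, 3, 4, 2]
  ready (indeg=0): [0, 2]
  pop 0: indeg[3]->2; indeg[4]->3; indeg[5]->1 | ready=[2] | order so far=[0]
  pop 2: indeg[3]->1; indeg[4]->2; indeg[5]->0 | ready=[5] | order so far=[0, 2]
  pop 5: indeg[1]->0; indeg[4]->1 | ready=[1] | order so far=[0, 2, 5]
  pop 1: indeg[3]->0; indeg[4]->0 | ready=[3, 4] | order so far=[0, 2, 5, 1]
  pop 3: no out-edges | ready=[4] | order so far=[0, 2, 5, 1, 3]
  pop 4: no out-edges | ready=[] | order so far=[0, 2, 5, 1, 3, 4]
New canonical toposort: [0, 2, 5, 1, 3, 4]
Compare positions:
  Node 0: index 0 -> 0 (same)
  Node 1: index 4 -> 3 (moved)
  Node 2: index 1 -> 1 (same)
  Node 3: index 2 -> 4 (moved)
  Node 4: index 5 -> 5 (same)
  Node 5: index 3 -> 2 (moved)
Nodes that changed position: 1 3 5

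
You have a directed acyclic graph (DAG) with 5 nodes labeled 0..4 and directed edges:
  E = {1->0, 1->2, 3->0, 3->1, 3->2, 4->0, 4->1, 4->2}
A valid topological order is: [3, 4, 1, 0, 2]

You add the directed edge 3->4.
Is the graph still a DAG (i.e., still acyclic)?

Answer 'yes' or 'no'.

Given toposort: [3, 4, 1, 0, 2]
Position of 3: index 0; position of 4: index 1
New edge 3->4: forward
Forward edge: respects the existing order. Still a DAG, same toposort still valid.
Still a DAG? yes

Answer: yes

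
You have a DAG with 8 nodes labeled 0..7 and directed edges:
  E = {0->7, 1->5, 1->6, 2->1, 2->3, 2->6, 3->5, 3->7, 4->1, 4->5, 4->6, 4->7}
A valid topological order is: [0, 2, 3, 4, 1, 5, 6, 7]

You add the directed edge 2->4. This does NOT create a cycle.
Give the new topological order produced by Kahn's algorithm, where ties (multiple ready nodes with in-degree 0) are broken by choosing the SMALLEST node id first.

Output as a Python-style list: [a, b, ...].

Old toposort: [0, 2, 3, 4, 1, 5, 6, 7]
Added edge: 2->4
Position of 2 (1) < position of 4 (3). Old order still valid.
Run Kahn's algorithm (break ties by smallest node id):
  initial in-degrees: [0, 2, 0, 1, 1, 3, 3, 3]
  ready (indeg=0): [0, 2]
  pop 0: indeg[7]->2 | ready=[2] | order so far=[0]
  pop 2: indeg[1]->1; indeg[3]->0; indeg[4]->0; indeg[6]->2 | ready=[3, 4] | order so far=[0, 2]
  pop 3: indeg[5]->2; indeg[7]->1 | ready=[4] | order so far=[0, 2, 3]
  pop 4: indeg[1]->0; indeg[5]->1; indeg[6]->1; indeg[7]->0 | ready=[1, 7] | order so far=[0, 2, 3, 4]
  pop 1: indeg[5]->0; indeg[6]->0 | ready=[5, 6, 7] | order so far=[0, 2, 3, 4, 1]
  pop 5: no out-edges | ready=[6, 7] | order so far=[0, 2, 3, 4, 1, 5]
  pop 6: no out-edges | ready=[7] | order so far=[0, 2, 3, 4, 1, 5, 6]
  pop 7: no out-edges | ready=[] | order so far=[0, 2, 3, 4, 1, 5, 6, 7]
  Result: [0, 2, 3, 4, 1, 5, 6, 7]

Answer: [0, 2, 3, 4, 1, 5, 6, 7]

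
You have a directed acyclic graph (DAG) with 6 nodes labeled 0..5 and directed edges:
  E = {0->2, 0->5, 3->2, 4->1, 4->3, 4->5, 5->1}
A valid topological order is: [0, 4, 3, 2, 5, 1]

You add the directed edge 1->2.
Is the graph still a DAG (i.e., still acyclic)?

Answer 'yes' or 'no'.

Given toposort: [0, 4, 3, 2, 5, 1]
Position of 1: index 5; position of 2: index 3
New edge 1->2: backward (u after v in old order)
Backward edge: old toposort is now invalid. Check if this creates a cycle.
Does 2 already reach 1? Reachable from 2: [2]. NO -> still a DAG (reorder needed).
Still a DAG? yes

Answer: yes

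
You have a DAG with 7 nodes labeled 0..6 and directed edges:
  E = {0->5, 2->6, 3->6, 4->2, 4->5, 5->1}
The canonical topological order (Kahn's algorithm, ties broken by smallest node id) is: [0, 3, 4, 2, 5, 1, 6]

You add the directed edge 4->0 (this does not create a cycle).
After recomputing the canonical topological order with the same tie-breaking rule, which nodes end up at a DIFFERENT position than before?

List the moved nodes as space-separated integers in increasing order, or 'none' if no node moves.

Answer: 0 3 4

Derivation:
Old toposort: [0, 3, 4, 2, 5, 1, 6]
Added edge 4->0
Recompute Kahn (smallest-id tiebreak):
  initial in-degrees: [1, 1, 1, 0, 0, 2, 2]
  ready (indeg=0): [3, 4]
  pop 3: indeg[6]->1 | ready=[4] | order so far=[3]
  pop 4: indeg[0]->0; indeg[2]->0; indeg[5]->1 | ready=[0, 2] | order so far=[3, 4]
  pop 0: indeg[5]->0 | ready=[2, 5] | order so far=[3, 4, 0]
  pop 2: indeg[6]->0 | ready=[5, 6] | order so far=[3, 4, 0, 2]
  pop 5: indeg[1]->0 | ready=[1, 6] | order so far=[3, 4, 0, 2, 5]
  pop 1: no out-edges | ready=[6] | order so far=[3, 4, 0, 2, 5, 1]
  pop 6: no out-edges | ready=[] | order so far=[3, 4, 0, 2, 5, 1, 6]
New canonical toposort: [3, 4, 0, 2, 5, 1, 6]
Compare positions:
  Node 0: index 0 -> 2 (moved)
  Node 1: index 5 -> 5 (same)
  Node 2: index 3 -> 3 (same)
  Node 3: index 1 -> 0 (moved)
  Node 4: index 2 -> 1 (moved)
  Node 5: index 4 -> 4 (same)
  Node 6: index 6 -> 6 (same)
Nodes that changed position: 0 3 4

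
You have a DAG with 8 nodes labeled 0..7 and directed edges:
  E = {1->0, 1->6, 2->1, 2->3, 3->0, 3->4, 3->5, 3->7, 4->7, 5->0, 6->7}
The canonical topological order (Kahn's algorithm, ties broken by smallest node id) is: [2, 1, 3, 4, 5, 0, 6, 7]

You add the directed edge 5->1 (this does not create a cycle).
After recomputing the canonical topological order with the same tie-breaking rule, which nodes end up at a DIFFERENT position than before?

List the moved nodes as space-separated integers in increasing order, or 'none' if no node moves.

Old toposort: [2, 1, 3, 4, 5, 0, 6, 7]
Added edge 5->1
Recompute Kahn (smallest-id tiebreak):
  initial in-degrees: [3, 2, 0, 1, 1, 1, 1, 3]
  ready (indeg=0): [2]
  pop 2: indeg[1]->1; indeg[3]->0 | ready=[3] | order so far=[2]
  pop 3: indeg[0]->2; indeg[4]->0; indeg[5]->0; indeg[7]->2 | ready=[4, 5] | order so far=[2, 3]
  pop 4: indeg[7]->1 | ready=[5] | order so far=[2, 3, 4]
  pop 5: indeg[0]->1; indeg[1]->0 | ready=[1] | order so far=[2, 3, 4, 5]
  pop 1: indeg[0]->0; indeg[6]->0 | ready=[0, 6] | order so far=[2, 3, 4, 5, 1]
  pop 0: no out-edges | ready=[6] | order so far=[2, 3, 4, 5, 1, 0]
  pop 6: indeg[7]->0 | ready=[7] | order so far=[2, 3, 4, 5, 1, 0, 6]
  pop 7: no out-edges | ready=[] | order so far=[2, 3, 4, 5, 1, 0, 6, 7]
New canonical toposort: [2, 3, 4, 5, 1, 0, 6, 7]
Compare positions:
  Node 0: index 5 -> 5 (same)
  Node 1: index 1 -> 4 (moved)
  Node 2: index 0 -> 0 (same)
  Node 3: index 2 -> 1 (moved)
  Node 4: index 3 -> 2 (moved)
  Node 5: index 4 -> 3 (moved)
  Node 6: index 6 -> 6 (same)
  Node 7: index 7 -> 7 (same)
Nodes that changed position: 1 3 4 5

Answer: 1 3 4 5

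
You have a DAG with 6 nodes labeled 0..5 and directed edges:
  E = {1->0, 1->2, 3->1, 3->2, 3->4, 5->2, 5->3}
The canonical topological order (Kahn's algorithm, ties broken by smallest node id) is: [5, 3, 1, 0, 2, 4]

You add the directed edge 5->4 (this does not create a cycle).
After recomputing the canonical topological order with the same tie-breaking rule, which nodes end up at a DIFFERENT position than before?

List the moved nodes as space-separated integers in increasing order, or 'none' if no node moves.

Old toposort: [5, 3, 1, 0, 2, 4]
Added edge 5->4
Recompute Kahn (smallest-id tiebreak):
  initial in-degrees: [1, 1, 3, 1, 2, 0]
  ready (indeg=0): [5]
  pop 5: indeg[2]->2; indeg[3]->0; indeg[4]->1 | ready=[3] | order so far=[5]
  pop 3: indeg[1]->0; indeg[2]->1; indeg[4]->0 | ready=[1, 4] | order so far=[5, 3]
  pop 1: indeg[0]->0; indeg[2]->0 | ready=[0, 2, 4] | order so far=[5, 3, 1]
  pop 0: no out-edges | ready=[2, 4] | order so far=[5, 3, 1, 0]
  pop 2: no out-edges | ready=[4] | order so far=[5, 3, 1, 0, 2]
  pop 4: no out-edges | ready=[] | order so far=[5, 3, 1, 0, 2, 4]
New canonical toposort: [5, 3, 1, 0, 2, 4]
Compare positions:
  Node 0: index 3 -> 3 (same)
  Node 1: index 2 -> 2 (same)
  Node 2: index 4 -> 4 (same)
  Node 3: index 1 -> 1 (same)
  Node 4: index 5 -> 5 (same)
  Node 5: index 0 -> 0 (same)
Nodes that changed position: none

Answer: none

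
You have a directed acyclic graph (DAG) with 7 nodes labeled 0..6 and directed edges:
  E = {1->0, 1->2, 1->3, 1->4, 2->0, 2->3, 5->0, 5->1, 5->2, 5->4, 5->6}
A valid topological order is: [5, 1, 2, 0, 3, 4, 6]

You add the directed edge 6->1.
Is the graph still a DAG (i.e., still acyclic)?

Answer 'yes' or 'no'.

Answer: yes

Derivation:
Given toposort: [5, 1, 2, 0, 3, 4, 6]
Position of 6: index 6; position of 1: index 1
New edge 6->1: backward (u after v in old order)
Backward edge: old toposort is now invalid. Check if this creates a cycle.
Does 1 already reach 6? Reachable from 1: [0, 1, 2, 3, 4]. NO -> still a DAG (reorder needed).
Still a DAG? yes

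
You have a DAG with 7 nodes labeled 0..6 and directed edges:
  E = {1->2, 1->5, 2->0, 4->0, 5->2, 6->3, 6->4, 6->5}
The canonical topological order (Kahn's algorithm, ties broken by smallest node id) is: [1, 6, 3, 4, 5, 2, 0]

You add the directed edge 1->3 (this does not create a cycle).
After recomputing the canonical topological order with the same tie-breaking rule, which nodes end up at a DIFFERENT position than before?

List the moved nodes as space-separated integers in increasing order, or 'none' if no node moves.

Old toposort: [1, 6, 3, 4, 5, 2, 0]
Added edge 1->3
Recompute Kahn (smallest-id tiebreak):
  initial in-degrees: [2, 0, 2, 2, 1, 2, 0]
  ready (indeg=0): [1, 6]
  pop 1: indeg[2]->1; indeg[3]->1; indeg[5]->1 | ready=[6] | order so far=[1]
  pop 6: indeg[3]->0; indeg[4]->0; indeg[5]->0 | ready=[3, 4, 5] | order so far=[1, 6]
  pop 3: no out-edges | ready=[4, 5] | order so far=[1, 6, 3]
  pop 4: indeg[0]->1 | ready=[5] | order so far=[1, 6, 3, 4]
  pop 5: indeg[2]->0 | ready=[2] | order so far=[1, 6, 3, 4, 5]
  pop 2: indeg[0]->0 | ready=[0] | order so far=[1, 6, 3, 4, 5, 2]
  pop 0: no out-edges | ready=[] | order so far=[1, 6, 3, 4, 5, 2, 0]
New canonical toposort: [1, 6, 3, 4, 5, 2, 0]
Compare positions:
  Node 0: index 6 -> 6 (same)
  Node 1: index 0 -> 0 (same)
  Node 2: index 5 -> 5 (same)
  Node 3: index 2 -> 2 (same)
  Node 4: index 3 -> 3 (same)
  Node 5: index 4 -> 4 (same)
  Node 6: index 1 -> 1 (same)
Nodes that changed position: none

Answer: none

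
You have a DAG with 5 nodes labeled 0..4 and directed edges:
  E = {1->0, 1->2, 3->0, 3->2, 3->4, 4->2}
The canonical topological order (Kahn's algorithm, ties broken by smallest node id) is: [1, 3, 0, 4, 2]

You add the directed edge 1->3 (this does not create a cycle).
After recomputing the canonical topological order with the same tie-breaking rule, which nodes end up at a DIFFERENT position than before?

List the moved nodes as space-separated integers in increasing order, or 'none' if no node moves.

Old toposort: [1, 3, 0, 4, 2]
Added edge 1->3
Recompute Kahn (smallest-id tiebreak):
  initial in-degrees: [2, 0, 3, 1, 1]
  ready (indeg=0): [1]
  pop 1: indeg[0]->1; indeg[2]->2; indeg[3]->0 | ready=[3] | order so far=[1]
  pop 3: indeg[0]->0; indeg[2]->1; indeg[4]->0 | ready=[0, 4] | order so far=[1, 3]
  pop 0: no out-edges | ready=[4] | order so far=[1, 3, 0]
  pop 4: indeg[2]->0 | ready=[2] | order so far=[1, 3, 0, 4]
  pop 2: no out-edges | ready=[] | order so far=[1, 3, 0, 4, 2]
New canonical toposort: [1, 3, 0, 4, 2]
Compare positions:
  Node 0: index 2 -> 2 (same)
  Node 1: index 0 -> 0 (same)
  Node 2: index 4 -> 4 (same)
  Node 3: index 1 -> 1 (same)
  Node 4: index 3 -> 3 (same)
Nodes that changed position: none

Answer: none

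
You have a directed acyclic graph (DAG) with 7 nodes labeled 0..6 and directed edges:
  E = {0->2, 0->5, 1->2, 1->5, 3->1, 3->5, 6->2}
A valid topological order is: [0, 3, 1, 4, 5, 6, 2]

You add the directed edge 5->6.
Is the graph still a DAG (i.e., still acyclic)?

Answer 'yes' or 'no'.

Answer: yes

Derivation:
Given toposort: [0, 3, 1, 4, 5, 6, 2]
Position of 5: index 4; position of 6: index 5
New edge 5->6: forward
Forward edge: respects the existing order. Still a DAG, same toposort still valid.
Still a DAG? yes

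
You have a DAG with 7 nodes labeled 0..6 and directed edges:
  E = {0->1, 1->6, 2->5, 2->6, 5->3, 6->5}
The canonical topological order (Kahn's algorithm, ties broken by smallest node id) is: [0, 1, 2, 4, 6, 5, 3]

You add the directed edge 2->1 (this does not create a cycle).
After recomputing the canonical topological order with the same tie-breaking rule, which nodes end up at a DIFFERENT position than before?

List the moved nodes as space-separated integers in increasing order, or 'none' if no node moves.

Old toposort: [0, 1, 2, 4, 6, 5, 3]
Added edge 2->1
Recompute Kahn (smallest-id tiebreak):
  initial in-degrees: [0, 2, 0, 1, 0, 2, 2]
  ready (indeg=0): [0, 2, 4]
  pop 0: indeg[1]->1 | ready=[2, 4] | order so far=[0]
  pop 2: indeg[1]->0; indeg[5]->1; indeg[6]->1 | ready=[1, 4] | order so far=[0, 2]
  pop 1: indeg[6]->0 | ready=[4, 6] | order so far=[0, 2, 1]
  pop 4: no out-edges | ready=[6] | order so far=[0, 2, 1, 4]
  pop 6: indeg[5]->0 | ready=[5] | order so far=[0, 2, 1, 4, 6]
  pop 5: indeg[3]->0 | ready=[3] | order so far=[0, 2, 1, 4, 6, 5]
  pop 3: no out-edges | ready=[] | order so far=[0, 2, 1, 4, 6, 5, 3]
New canonical toposort: [0, 2, 1, 4, 6, 5, 3]
Compare positions:
  Node 0: index 0 -> 0 (same)
  Node 1: index 1 -> 2 (moved)
  Node 2: index 2 -> 1 (moved)
  Node 3: index 6 -> 6 (same)
  Node 4: index 3 -> 3 (same)
  Node 5: index 5 -> 5 (same)
  Node 6: index 4 -> 4 (same)
Nodes that changed position: 1 2

Answer: 1 2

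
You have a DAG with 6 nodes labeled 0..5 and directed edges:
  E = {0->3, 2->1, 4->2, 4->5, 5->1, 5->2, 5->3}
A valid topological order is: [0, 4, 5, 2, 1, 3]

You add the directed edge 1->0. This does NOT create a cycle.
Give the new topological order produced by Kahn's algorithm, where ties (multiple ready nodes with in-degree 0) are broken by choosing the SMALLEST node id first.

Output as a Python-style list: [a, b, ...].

Answer: [4, 5, 2, 1, 0, 3]

Derivation:
Old toposort: [0, 4, 5, 2, 1, 3]
Added edge: 1->0
Position of 1 (4) > position of 0 (0). Must reorder: 1 must now come before 0.
Run Kahn's algorithm (break ties by smallest node id):
  initial in-degrees: [1, 2, 2, 2, 0, 1]
  ready (indeg=0): [4]
  pop 4: indeg[2]->1; indeg[5]->0 | ready=[5] | order so far=[4]
  pop 5: indeg[1]->1; indeg[2]->0; indeg[3]->1 | ready=[2] | order so far=[4, 5]
  pop 2: indeg[1]->0 | ready=[1] | order so far=[4, 5, 2]
  pop 1: indeg[0]->0 | ready=[0] | order so far=[4, 5, 2, 1]
  pop 0: indeg[3]->0 | ready=[3] | order so far=[4, 5, 2, 1, 0]
  pop 3: no out-edges | ready=[] | order so far=[4, 5, 2, 1, 0, 3]
  Result: [4, 5, 2, 1, 0, 3]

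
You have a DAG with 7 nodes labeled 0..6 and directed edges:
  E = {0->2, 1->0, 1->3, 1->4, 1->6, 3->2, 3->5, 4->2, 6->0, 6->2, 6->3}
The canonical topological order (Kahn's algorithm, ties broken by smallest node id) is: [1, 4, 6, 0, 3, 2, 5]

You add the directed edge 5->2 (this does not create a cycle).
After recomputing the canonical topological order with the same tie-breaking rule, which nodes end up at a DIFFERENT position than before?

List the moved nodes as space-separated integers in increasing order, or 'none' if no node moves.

Answer: 2 5

Derivation:
Old toposort: [1, 4, 6, 0, 3, 2, 5]
Added edge 5->2
Recompute Kahn (smallest-id tiebreak):
  initial in-degrees: [2, 0, 5, 2, 1, 1, 1]
  ready (indeg=0): [1]
  pop 1: indeg[0]->1; indeg[3]->1; indeg[4]->0; indeg[6]->0 | ready=[4, 6] | order so far=[1]
  pop 4: indeg[2]->4 | ready=[6] | order so far=[1, 4]
  pop 6: indeg[0]->0; indeg[2]->3; indeg[3]->0 | ready=[0, 3] | order so far=[1, 4, 6]
  pop 0: indeg[2]->2 | ready=[3] | order so far=[1, 4, 6, 0]
  pop 3: indeg[2]->1; indeg[5]->0 | ready=[5] | order so far=[1, 4, 6, 0, 3]
  pop 5: indeg[2]->0 | ready=[2] | order so far=[1, 4, 6, 0, 3, 5]
  pop 2: no out-edges | ready=[] | order so far=[1, 4, 6, 0, 3, 5, 2]
New canonical toposort: [1, 4, 6, 0, 3, 5, 2]
Compare positions:
  Node 0: index 3 -> 3 (same)
  Node 1: index 0 -> 0 (same)
  Node 2: index 5 -> 6 (moved)
  Node 3: index 4 -> 4 (same)
  Node 4: index 1 -> 1 (same)
  Node 5: index 6 -> 5 (moved)
  Node 6: index 2 -> 2 (same)
Nodes that changed position: 2 5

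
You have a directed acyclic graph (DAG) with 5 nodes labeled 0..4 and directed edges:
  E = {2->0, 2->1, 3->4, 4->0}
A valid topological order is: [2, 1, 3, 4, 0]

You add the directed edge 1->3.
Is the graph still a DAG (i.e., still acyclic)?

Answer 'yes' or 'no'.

Answer: yes

Derivation:
Given toposort: [2, 1, 3, 4, 0]
Position of 1: index 1; position of 3: index 2
New edge 1->3: forward
Forward edge: respects the existing order. Still a DAG, same toposort still valid.
Still a DAG? yes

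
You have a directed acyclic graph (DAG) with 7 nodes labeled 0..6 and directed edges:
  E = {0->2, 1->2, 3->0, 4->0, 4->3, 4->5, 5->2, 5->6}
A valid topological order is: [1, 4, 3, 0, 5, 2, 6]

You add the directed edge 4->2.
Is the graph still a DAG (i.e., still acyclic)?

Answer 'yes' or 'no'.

Given toposort: [1, 4, 3, 0, 5, 2, 6]
Position of 4: index 1; position of 2: index 5
New edge 4->2: forward
Forward edge: respects the existing order. Still a DAG, same toposort still valid.
Still a DAG? yes

Answer: yes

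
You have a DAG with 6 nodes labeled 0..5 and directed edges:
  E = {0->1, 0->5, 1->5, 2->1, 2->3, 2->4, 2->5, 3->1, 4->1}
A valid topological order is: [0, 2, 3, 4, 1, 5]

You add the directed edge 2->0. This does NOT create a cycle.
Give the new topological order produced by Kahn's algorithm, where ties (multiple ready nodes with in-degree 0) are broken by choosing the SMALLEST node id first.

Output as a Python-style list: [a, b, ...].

Old toposort: [0, 2, 3, 4, 1, 5]
Added edge: 2->0
Position of 2 (1) > position of 0 (0). Must reorder: 2 must now come before 0.
Run Kahn's algorithm (break ties by smallest node id):
  initial in-degrees: [1, 4, 0, 1, 1, 3]
  ready (indeg=0): [2]
  pop 2: indeg[0]->0; indeg[1]->3; indeg[3]->0; indeg[4]->0; indeg[5]->2 | ready=[0, 3, 4] | order so far=[2]
  pop 0: indeg[1]->2; indeg[5]->1 | ready=[3, 4] | order so far=[2, 0]
  pop 3: indeg[1]->1 | ready=[4] | order so far=[2, 0, 3]
  pop 4: indeg[1]->0 | ready=[1] | order so far=[2, 0, 3, 4]
  pop 1: indeg[5]->0 | ready=[5] | order so far=[2, 0, 3, 4, 1]
  pop 5: no out-edges | ready=[] | order so far=[2, 0, 3, 4, 1, 5]
  Result: [2, 0, 3, 4, 1, 5]

Answer: [2, 0, 3, 4, 1, 5]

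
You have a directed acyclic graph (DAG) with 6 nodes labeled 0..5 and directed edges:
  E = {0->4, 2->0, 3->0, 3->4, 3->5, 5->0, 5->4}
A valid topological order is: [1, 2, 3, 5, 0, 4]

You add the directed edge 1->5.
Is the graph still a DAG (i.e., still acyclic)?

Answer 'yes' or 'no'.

Answer: yes

Derivation:
Given toposort: [1, 2, 3, 5, 0, 4]
Position of 1: index 0; position of 5: index 3
New edge 1->5: forward
Forward edge: respects the existing order. Still a DAG, same toposort still valid.
Still a DAG? yes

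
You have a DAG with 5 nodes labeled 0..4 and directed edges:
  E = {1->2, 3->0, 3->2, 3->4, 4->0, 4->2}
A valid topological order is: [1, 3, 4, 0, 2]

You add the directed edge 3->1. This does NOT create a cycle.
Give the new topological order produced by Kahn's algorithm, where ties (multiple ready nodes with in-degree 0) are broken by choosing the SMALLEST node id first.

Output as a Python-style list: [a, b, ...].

Old toposort: [1, 3, 4, 0, 2]
Added edge: 3->1
Position of 3 (1) > position of 1 (0). Must reorder: 3 must now come before 1.
Run Kahn's algorithm (break ties by smallest node id):
  initial in-degrees: [2, 1, 3, 0, 1]
  ready (indeg=0): [3]
  pop 3: indeg[0]->1; indeg[1]->0; indeg[2]->2; indeg[4]->0 | ready=[1, 4] | order so far=[3]
  pop 1: indeg[2]->1 | ready=[4] | order so far=[3, 1]
  pop 4: indeg[0]->0; indeg[2]->0 | ready=[0, 2] | order so far=[3, 1, 4]
  pop 0: no out-edges | ready=[2] | order so far=[3, 1, 4, 0]
  pop 2: no out-edges | ready=[] | order so far=[3, 1, 4, 0, 2]
  Result: [3, 1, 4, 0, 2]

Answer: [3, 1, 4, 0, 2]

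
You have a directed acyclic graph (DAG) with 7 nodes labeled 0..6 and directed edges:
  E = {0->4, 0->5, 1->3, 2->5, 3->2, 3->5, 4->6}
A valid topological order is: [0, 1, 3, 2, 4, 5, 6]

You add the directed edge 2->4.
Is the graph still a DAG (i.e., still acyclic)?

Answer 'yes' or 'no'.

Answer: yes

Derivation:
Given toposort: [0, 1, 3, 2, 4, 5, 6]
Position of 2: index 3; position of 4: index 4
New edge 2->4: forward
Forward edge: respects the existing order. Still a DAG, same toposort still valid.
Still a DAG? yes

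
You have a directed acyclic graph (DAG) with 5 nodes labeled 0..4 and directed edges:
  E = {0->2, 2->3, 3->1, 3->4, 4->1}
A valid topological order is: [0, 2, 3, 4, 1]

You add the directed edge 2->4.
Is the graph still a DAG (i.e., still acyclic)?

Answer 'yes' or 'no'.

Given toposort: [0, 2, 3, 4, 1]
Position of 2: index 1; position of 4: index 3
New edge 2->4: forward
Forward edge: respects the existing order. Still a DAG, same toposort still valid.
Still a DAG? yes

Answer: yes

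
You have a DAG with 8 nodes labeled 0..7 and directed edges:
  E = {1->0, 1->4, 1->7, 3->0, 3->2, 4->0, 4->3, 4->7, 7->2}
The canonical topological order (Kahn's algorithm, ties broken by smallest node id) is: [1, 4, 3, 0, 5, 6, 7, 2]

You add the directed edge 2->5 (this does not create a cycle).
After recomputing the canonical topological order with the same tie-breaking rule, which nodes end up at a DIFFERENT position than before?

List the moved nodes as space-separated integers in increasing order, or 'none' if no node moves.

Answer: 2 5 6 7

Derivation:
Old toposort: [1, 4, 3, 0, 5, 6, 7, 2]
Added edge 2->5
Recompute Kahn (smallest-id tiebreak):
  initial in-degrees: [3, 0, 2, 1, 1, 1, 0, 2]
  ready (indeg=0): [1, 6]
  pop 1: indeg[0]->2; indeg[4]->0; indeg[7]->1 | ready=[4, 6] | order so far=[1]
  pop 4: indeg[0]->1; indeg[3]->0; indeg[7]->0 | ready=[3, 6, 7] | order so far=[1, 4]
  pop 3: indeg[0]->0; indeg[2]->1 | ready=[0, 6, 7] | order so far=[1, 4, 3]
  pop 0: no out-edges | ready=[6, 7] | order so far=[1, 4, 3, 0]
  pop 6: no out-edges | ready=[7] | order so far=[1, 4, 3, 0, 6]
  pop 7: indeg[2]->0 | ready=[2] | order so far=[1, 4, 3, 0, 6, 7]
  pop 2: indeg[5]->0 | ready=[5] | order so far=[1, 4, 3, 0, 6, 7, 2]
  pop 5: no out-edges | ready=[] | order so far=[1, 4, 3, 0, 6, 7, 2, 5]
New canonical toposort: [1, 4, 3, 0, 6, 7, 2, 5]
Compare positions:
  Node 0: index 3 -> 3 (same)
  Node 1: index 0 -> 0 (same)
  Node 2: index 7 -> 6 (moved)
  Node 3: index 2 -> 2 (same)
  Node 4: index 1 -> 1 (same)
  Node 5: index 4 -> 7 (moved)
  Node 6: index 5 -> 4 (moved)
  Node 7: index 6 -> 5 (moved)
Nodes that changed position: 2 5 6 7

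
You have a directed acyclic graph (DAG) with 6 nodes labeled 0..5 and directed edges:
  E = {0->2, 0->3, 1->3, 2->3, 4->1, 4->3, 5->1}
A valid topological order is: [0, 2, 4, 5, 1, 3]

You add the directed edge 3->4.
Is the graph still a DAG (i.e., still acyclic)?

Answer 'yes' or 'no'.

Given toposort: [0, 2, 4, 5, 1, 3]
Position of 3: index 5; position of 4: index 2
New edge 3->4: backward (u after v in old order)
Backward edge: old toposort is now invalid. Check if this creates a cycle.
Does 4 already reach 3? Reachable from 4: [1, 3, 4]. YES -> cycle!
Still a DAG? no

Answer: no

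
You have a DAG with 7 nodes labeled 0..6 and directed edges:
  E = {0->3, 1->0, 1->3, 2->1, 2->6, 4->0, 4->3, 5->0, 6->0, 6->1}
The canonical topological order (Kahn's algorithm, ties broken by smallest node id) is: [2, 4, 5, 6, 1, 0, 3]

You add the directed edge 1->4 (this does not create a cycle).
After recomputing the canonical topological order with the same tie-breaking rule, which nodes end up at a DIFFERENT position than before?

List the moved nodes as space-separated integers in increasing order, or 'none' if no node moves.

Old toposort: [2, 4, 5, 6, 1, 0, 3]
Added edge 1->4
Recompute Kahn (smallest-id tiebreak):
  initial in-degrees: [4, 2, 0, 3, 1, 0, 1]
  ready (indeg=0): [2, 5]
  pop 2: indeg[1]->1; indeg[6]->0 | ready=[5, 6] | order so far=[2]
  pop 5: indeg[0]->3 | ready=[6] | order so far=[2, 5]
  pop 6: indeg[0]->2; indeg[1]->0 | ready=[1] | order so far=[2, 5, 6]
  pop 1: indeg[0]->1; indeg[3]->2; indeg[4]->0 | ready=[4] | order so far=[2, 5, 6, 1]
  pop 4: indeg[0]->0; indeg[3]->1 | ready=[0] | order so far=[2, 5, 6, 1, 4]
  pop 0: indeg[3]->0 | ready=[3] | order so far=[2, 5, 6, 1, 4, 0]
  pop 3: no out-edges | ready=[] | order so far=[2, 5, 6, 1, 4, 0, 3]
New canonical toposort: [2, 5, 6, 1, 4, 0, 3]
Compare positions:
  Node 0: index 5 -> 5 (same)
  Node 1: index 4 -> 3 (moved)
  Node 2: index 0 -> 0 (same)
  Node 3: index 6 -> 6 (same)
  Node 4: index 1 -> 4 (moved)
  Node 5: index 2 -> 1 (moved)
  Node 6: index 3 -> 2 (moved)
Nodes that changed position: 1 4 5 6

Answer: 1 4 5 6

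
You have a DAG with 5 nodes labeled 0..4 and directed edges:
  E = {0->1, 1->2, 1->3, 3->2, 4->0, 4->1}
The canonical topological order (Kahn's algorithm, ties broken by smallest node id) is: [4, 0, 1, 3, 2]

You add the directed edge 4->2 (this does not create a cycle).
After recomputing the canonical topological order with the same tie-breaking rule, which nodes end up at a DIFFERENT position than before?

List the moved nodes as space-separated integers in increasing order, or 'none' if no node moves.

Answer: none

Derivation:
Old toposort: [4, 0, 1, 3, 2]
Added edge 4->2
Recompute Kahn (smallest-id tiebreak):
  initial in-degrees: [1, 2, 3, 1, 0]
  ready (indeg=0): [4]
  pop 4: indeg[0]->0; indeg[1]->1; indeg[2]->2 | ready=[0] | order so far=[4]
  pop 0: indeg[1]->0 | ready=[1] | order so far=[4, 0]
  pop 1: indeg[2]->1; indeg[3]->0 | ready=[3] | order so far=[4, 0, 1]
  pop 3: indeg[2]->0 | ready=[2] | order so far=[4, 0, 1, 3]
  pop 2: no out-edges | ready=[] | order so far=[4, 0, 1, 3, 2]
New canonical toposort: [4, 0, 1, 3, 2]
Compare positions:
  Node 0: index 1 -> 1 (same)
  Node 1: index 2 -> 2 (same)
  Node 2: index 4 -> 4 (same)
  Node 3: index 3 -> 3 (same)
  Node 4: index 0 -> 0 (same)
Nodes that changed position: none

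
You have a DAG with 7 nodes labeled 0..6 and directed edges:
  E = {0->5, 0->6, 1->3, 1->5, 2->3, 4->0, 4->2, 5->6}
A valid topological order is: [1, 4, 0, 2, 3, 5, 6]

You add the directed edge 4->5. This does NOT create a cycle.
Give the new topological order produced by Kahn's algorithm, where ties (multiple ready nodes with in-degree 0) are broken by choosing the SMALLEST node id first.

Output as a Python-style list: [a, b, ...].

Old toposort: [1, 4, 0, 2, 3, 5, 6]
Added edge: 4->5
Position of 4 (1) < position of 5 (5). Old order still valid.
Run Kahn's algorithm (break ties by smallest node id):
  initial in-degrees: [1, 0, 1, 2, 0, 3, 2]
  ready (indeg=0): [1, 4]
  pop 1: indeg[3]->1; indeg[5]->2 | ready=[4] | order so far=[1]
  pop 4: indeg[0]->0; indeg[2]->0; indeg[5]->1 | ready=[0, 2] | order so far=[1, 4]
  pop 0: indeg[5]->0; indeg[6]->1 | ready=[2, 5] | order so far=[1, 4, 0]
  pop 2: indeg[3]->0 | ready=[3, 5] | order so far=[1, 4, 0, 2]
  pop 3: no out-edges | ready=[5] | order so far=[1, 4, 0, 2, 3]
  pop 5: indeg[6]->0 | ready=[6] | order so far=[1, 4, 0, 2, 3, 5]
  pop 6: no out-edges | ready=[] | order so far=[1, 4, 0, 2, 3, 5, 6]
  Result: [1, 4, 0, 2, 3, 5, 6]

Answer: [1, 4, 0, 2, 3, 5, 6]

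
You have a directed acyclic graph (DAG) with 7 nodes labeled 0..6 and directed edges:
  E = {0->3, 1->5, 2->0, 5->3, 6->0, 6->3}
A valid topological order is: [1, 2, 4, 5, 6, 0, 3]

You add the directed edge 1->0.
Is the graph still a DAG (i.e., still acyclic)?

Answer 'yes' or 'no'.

Given toposort: [1, 2, 4, 5, 6, 0, 3]
Position of 1: index 0; position of 0: index 5
New edge 1->0: forward
Forward edge: respects the existing order. Still a DAG, same toposort still valid.
Still a DAG? yes

Answer: yes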